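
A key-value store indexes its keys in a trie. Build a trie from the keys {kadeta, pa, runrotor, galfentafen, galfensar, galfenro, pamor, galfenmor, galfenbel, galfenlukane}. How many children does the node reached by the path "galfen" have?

6

Follow the path "galfen" to its node, then look at its outgoing edges.
Characters that immediately follow "galfen" among the stored strings: {b, l, m, r, s, t}.
That node has 6 child edges.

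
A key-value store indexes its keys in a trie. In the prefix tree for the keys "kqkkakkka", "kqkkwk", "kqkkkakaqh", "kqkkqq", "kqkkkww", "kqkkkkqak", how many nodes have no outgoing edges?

Leaves are exactly the stored words that no other stored word extends.
Those words: "kqkkakkka", "kqkkkakaqh", "kqkkkkqak", "kqkkkww", "kqkkqq", "kqkkwk"
Leaf count: 6

6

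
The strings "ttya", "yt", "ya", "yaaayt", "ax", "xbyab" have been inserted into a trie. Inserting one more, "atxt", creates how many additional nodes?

3

"a" is already a path in the trie; the remaining "txt" must be added.
Each of the 3 remaining characters creates one node.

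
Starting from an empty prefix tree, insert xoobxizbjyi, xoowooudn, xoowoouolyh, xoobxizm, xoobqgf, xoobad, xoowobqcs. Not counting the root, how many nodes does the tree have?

For each word, the new-node count is its length minus the longest prefix already in the trie:
  "xoobxizbjyi" → 11 new (x, o, o, b, x, i, z, b, j, y, i)
  "xoowooudn" → prefix "xoo" already present; 6 new (w, o, o, u, d, n)
  "xoowoouolyh" → prefix "xoowoou" already present; 4 new (o, l, y, h)
  "xoobxizm" → prefix "xoobxiz" already present; 1 new (m)
  "xoobqgf" → prefix "xoob" already present; 3 new (q, g, f)
  "xoobad" → prefix "xoob" already present; 2 new (a, d)
  "xoowobqcs" → prefix "xoowo" already present; 4 new (b, q, c, s)
Total nodes = 11 + 6 + 4 + 1 + 3 + 2 + 4 = 31

31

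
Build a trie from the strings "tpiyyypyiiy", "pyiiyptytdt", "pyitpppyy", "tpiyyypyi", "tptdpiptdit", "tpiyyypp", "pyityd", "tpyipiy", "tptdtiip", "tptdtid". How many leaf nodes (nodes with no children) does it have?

A leaf is a node with no children — equivalently, the end of a word that is not a proper prefix of any other stored word.
Those words: "pyiiyptytdt", "pyitpppyy", "pyityd", "tpiyyypp", "tpiyyypyiiy", "tptdpiptdit", "tptdtid", "tptdtiip", "tpyipiy"
Leaf count: 9

9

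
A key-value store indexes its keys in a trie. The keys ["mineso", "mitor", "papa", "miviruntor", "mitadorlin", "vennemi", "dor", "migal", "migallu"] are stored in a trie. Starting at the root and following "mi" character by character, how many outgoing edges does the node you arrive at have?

4

The children of the "mi" node are the distinct next characters among strings starting with "mi".
Distinct next characters after "mi": g, n, t, v.
That node has 4 child edges.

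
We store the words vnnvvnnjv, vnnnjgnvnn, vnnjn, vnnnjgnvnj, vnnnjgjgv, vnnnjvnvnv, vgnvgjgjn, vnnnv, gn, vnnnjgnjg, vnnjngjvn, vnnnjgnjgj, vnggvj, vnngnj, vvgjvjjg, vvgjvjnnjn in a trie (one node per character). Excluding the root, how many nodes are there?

Trace insertions, counting only characters that open a new branch:
  "vnnvvnnjv" → 9 new (v, n, n, v, v, n, n, j, v)
  "vnnnjgnvnn" → prefix "vnn" already present; 7 new (n, j, g, n, v, n, n)
  "vnnjn" → prefix "vnn" already present; 2 new (j, n)
  "vnnnjgnvnj" → prefix "vnnnjgnvn" already present; 1 new (j)
  "vnnnjgjgv" → prefix "vnnnjg" already present; 3 new (j, g, v)
  "vnnnjvnvnv" → prefix "vnnnj" already present; 5 new (v, n, v, n, v)
  "vgnvgjgjn" → prefix "v" already present; 8 new (g, n, v, g, j, g, j, n)
  "vnnnv" → prefix "vnnn" already present; 1 new (v)
  "gn" → 2 new (g, n)
  "vnnnjgnjg" → prefix "vnnnjgn" already present; 2 new (j, g)
  "vnnjngjvn" → prefix "vnnjn" already present; 4 new (g, j, v, n)
  "vnnnjgnjgj" → prefix "vnnnjgnjg" already present; 1 new (j)
  "vnggvj" → prefix "vn" already present; 4 new (g, g, v, j)
  "vnngnj" → prefix "vnn" already present; 3 new (g, n, j)
  "vvgjvjjg" → prefix "v" already present; 7 new (v, g, j, v, j, j, g)
  "vvgjvjnnjn" → prefix "vvgjvj" already present; 4 new (n, n, j, n)
Total nodes = 9 + 7 + 2 + 1 + 3 + 5 + 8 + 1 + 2 + 2 + 4 + 1 + 4 + 3 + 7 + 4 = 63

63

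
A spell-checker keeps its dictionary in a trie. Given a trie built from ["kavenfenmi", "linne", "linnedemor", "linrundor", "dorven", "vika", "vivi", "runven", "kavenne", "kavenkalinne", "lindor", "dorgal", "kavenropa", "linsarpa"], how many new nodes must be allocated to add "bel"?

"bel" shares no prefix with any stored word, so all 3 characters open new nodes.
3 − 0 = 3 new nodes.

3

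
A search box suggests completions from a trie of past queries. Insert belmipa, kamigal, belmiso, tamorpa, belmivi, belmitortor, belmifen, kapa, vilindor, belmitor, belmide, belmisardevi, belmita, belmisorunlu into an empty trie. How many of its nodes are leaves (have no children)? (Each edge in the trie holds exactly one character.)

12

Leaves are exactly the stored words that no other stored word extends.
Those words: "belmide", "belmifen", "belmipa", "belmisardevi", "belmisorunlu", "belmita", "belmitortor", "belmivi", "kamigal", "kapa", "tamorpa", "vilindor"
Leaf count: 12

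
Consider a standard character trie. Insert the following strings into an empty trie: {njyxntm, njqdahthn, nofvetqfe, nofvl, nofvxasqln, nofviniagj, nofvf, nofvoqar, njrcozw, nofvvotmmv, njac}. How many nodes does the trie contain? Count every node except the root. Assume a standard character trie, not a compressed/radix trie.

Count nodes per top-level branch (shared prefixes stored once):
  'n'-branch (njac, njqdahthn, njrcozw, njyxntm, nofvetqfe, nofvf, nofviniagj, nofvl, nofvoqar, nofvvotmmv, nofvxasqln): 53 nodes
Sum: 53

53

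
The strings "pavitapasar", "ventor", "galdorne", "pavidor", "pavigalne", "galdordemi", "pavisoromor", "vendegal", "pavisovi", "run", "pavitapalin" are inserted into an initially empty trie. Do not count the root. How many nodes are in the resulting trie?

Count nodes per top-level branch (shared prefixes stored once):
  'g'-branch (galdordemi, galdorne): 12 nodes
  'p'-branch (pavidor, pavigalne, pavisoromor, pavisovi, pavitapalin, pavitapasar): 31 nodes
  'r'-branch (run): 3 nodes
  'v'-branch (vendegal, ventor): 11 nodes
Sum: 57

57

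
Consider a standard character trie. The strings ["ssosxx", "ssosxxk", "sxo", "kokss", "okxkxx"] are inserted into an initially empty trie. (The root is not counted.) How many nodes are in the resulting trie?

Trace insertions, counting only characters that open a new branch:
  "ssosxx" → 6 new (s, s, o, s, x, x)
  "ssosxxk" → prefix "ssosxx" already present; 1 new (k)
  "sxo" → prefix "s" already present; 2 new (x, o)
  "kokss" → 5 new (k, o, k, s, s)
  "okxkxx" → 6 new (o, k, x, k, x, x)
Total nodes = 6 + 1 + 2 + 5 + 6 = 20

20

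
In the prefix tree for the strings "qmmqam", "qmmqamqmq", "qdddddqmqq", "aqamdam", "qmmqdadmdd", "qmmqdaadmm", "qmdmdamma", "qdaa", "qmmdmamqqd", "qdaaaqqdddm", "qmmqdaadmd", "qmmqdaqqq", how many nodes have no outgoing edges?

A leaf is a node with no children — equivalently, the end of a word that is not a proper prefix of any other stored word.
Those words: "aqamdam", "qdaaaqqdddm", "qdddddqmqq", "qmdmdamma", "qmmdmamqqd", "qmmqamqmq", "qmmqdaadmd", "qmmqdaadmm", "qmmqdadmdd", "qmmqdaqqq"
Leaf count: 10

10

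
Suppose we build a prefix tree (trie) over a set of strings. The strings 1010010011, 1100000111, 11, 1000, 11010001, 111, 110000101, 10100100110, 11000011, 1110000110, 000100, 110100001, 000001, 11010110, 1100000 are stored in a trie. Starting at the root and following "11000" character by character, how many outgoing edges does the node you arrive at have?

1

The children of the "11000" node are the distinct next characters among strings starting with "11000".
Characters that immediately follow "11000" among the stored strings: {0}.
That node has 1 child edge.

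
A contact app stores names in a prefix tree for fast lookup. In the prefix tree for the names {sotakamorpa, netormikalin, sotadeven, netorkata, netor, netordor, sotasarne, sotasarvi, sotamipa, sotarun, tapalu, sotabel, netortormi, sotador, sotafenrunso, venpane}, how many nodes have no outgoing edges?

15

A leaf is a node with no children — equivalently, the end of a word that is not a proper prefix of any other stored word.
Those words: "netordor", "netorkata", "netormikalin", "netortormi", "sotabel", "sotadeven", "sotador", "sotafenrunso", "sotakamorpa", "sotamipa", "sotarun", "sotasarne", "sotasarvi", "tapalu", "venpane"
Leaf count: 15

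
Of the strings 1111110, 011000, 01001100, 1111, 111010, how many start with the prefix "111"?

Filter for entries beginning with "111":
Matches: "111010", "1111", "1111110"
Count: 3

3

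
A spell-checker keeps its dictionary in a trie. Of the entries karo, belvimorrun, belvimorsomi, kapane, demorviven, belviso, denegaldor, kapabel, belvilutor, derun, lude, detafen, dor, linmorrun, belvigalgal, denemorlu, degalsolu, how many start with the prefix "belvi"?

Walk to "belvi"; the words in its subtree are exactly those with that prefix.
Words under "belvi": belvigalgal, belvilutor, belvimorrun, belvimorsomi, belviso
Count: 5

5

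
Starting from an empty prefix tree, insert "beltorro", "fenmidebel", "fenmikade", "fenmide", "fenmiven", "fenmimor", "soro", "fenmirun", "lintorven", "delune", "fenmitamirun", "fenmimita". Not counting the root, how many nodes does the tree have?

Count nodes per top-level branch (shared prefixes stored once):
  'b'-branch (beltorro): 8 nodes
  'd'-branch (delune): 6 nodes
  'f'-branch (fenmide, fenmidebel, fenmikade, fenmimita, fenmimor, fenmirun, fenmitamirun, fenmiven): 33 nodes
  'l'-branch (lintorven): 9 nodes
  's'-branch (soro): 4 nodes
Sum: 60

60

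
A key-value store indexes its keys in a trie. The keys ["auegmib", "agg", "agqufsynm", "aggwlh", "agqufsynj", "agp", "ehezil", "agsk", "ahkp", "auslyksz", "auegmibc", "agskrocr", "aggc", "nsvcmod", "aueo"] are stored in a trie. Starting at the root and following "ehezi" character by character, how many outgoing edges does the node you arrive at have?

Follow the path "ehezi" to its node, then look at its outgoing edges.
Characters that immediately follow "ehezi" among the stored strings: {l}.
That node has 1 child edge.

1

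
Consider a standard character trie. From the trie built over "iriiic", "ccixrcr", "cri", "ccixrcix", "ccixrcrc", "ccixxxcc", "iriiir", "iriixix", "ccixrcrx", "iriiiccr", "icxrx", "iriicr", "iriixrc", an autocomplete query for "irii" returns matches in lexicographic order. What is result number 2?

iriiic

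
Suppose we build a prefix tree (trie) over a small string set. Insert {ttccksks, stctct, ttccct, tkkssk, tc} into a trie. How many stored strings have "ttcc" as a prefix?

2

Walk to "ttcc"; the words in its subtree are exactly those with that prefix.
Matches: "ttccct", "ttccksks"
Count: 2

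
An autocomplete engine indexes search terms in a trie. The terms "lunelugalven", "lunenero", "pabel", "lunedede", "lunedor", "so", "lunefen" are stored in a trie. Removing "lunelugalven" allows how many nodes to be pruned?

8

A node on "lunelugalven"'s path can go only if nothing else ends at it or branches off below it.
The suffix "lugalven" (8 nodes) is used only by "lunelugalven"; the node for "lune" still has the child "n", so pruning stops there.
Nodes removed: 8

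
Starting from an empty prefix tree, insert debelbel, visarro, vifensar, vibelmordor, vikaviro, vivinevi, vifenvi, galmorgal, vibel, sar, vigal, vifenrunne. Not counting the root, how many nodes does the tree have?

64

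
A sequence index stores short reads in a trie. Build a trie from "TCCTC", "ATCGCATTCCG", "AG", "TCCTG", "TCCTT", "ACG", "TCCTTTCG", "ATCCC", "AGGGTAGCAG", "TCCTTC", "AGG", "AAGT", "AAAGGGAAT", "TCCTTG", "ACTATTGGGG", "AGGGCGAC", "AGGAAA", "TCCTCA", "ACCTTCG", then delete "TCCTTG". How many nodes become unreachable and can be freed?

1

After clearing the end-marker at "TCCTTG", prune upward until reaching a node still needed by another word.
The suffix "G" (1 node) is used only by "TCCTTG"; the node for "TCCTT" still has the child "T", so pruning stops there.
Nodes removed: 1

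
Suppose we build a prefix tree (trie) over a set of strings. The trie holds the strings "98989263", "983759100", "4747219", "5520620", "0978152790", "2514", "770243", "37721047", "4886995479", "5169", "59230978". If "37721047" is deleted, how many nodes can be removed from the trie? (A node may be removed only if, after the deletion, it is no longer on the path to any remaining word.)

Walk "37721047" from the leaf back toward the root, removing each node that no remaining word uses.
No other word shares any prefix with "37721047", so all 8 of its nodes go.
Nodes removed: 8

8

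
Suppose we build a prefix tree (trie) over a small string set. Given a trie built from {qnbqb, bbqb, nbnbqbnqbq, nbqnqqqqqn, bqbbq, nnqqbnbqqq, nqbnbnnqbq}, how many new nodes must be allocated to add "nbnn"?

1

Walking "nbnn" from the root, the first 3 characters ("nbn") follow existing edges; "n" is the first miss.
New nodes needed: |"nbnn"| − 3 = 4 − 3 = 1.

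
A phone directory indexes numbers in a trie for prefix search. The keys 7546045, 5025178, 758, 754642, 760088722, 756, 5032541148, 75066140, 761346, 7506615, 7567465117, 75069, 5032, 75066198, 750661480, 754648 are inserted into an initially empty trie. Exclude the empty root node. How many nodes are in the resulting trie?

58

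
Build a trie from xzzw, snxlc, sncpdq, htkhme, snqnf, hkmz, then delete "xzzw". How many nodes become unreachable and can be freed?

Walk "xzzw" from the leaf back toward the root, removing each node that no remaining word uses.
No other word shares any prefix with "xzzw", so all 4 of its nodes go.
Nodes removed: 4

4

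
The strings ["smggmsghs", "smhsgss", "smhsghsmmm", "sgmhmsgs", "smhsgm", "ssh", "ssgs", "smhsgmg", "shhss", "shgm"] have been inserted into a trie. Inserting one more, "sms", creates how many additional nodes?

Walking "sms" from the root, the first 2 characters ("sm") follow existing edges; "s" is the first miss.
So 3 − 2 = 1 new nodes.

1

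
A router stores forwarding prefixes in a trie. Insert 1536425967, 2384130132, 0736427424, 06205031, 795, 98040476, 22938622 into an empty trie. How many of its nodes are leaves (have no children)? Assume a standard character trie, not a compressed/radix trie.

7

A leaf is a node with no children — equivalently, the end of a word that is not a proper prefix of any other stored word.
Those words: "06205031", "0736427424", "1536425967", "22938622", "2384130132", "795", "98040476"
Leaf count: 7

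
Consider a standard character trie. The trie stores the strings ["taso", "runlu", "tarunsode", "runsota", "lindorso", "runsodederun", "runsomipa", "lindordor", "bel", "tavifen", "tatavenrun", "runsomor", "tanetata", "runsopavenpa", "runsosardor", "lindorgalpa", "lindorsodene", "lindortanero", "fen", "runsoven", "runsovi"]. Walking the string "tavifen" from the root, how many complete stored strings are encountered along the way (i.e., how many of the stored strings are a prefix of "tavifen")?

1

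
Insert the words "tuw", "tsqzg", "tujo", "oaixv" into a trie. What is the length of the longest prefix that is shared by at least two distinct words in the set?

2

Equivalently: take the maximum, over all pairs, of their longest common prefix length.
e.g. "tujo" and "tuw" share the prefix "tu" of length 2; no pair shares a longer one.
Longest shared-prefix length: 2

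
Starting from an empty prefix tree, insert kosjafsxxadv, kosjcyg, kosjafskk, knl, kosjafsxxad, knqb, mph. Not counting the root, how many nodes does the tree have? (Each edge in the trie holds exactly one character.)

Trie structure (* marks end of a word):
(root)
├─ k
│  ├─ n
│  │  ├─ l *
│  │  └─ q
│  │     └─ b *
│  └─ o
│     └─ s
│        └─ j
│           ├─ a
│           │  └─ f
│           │     └─ s
│           │        ├─ k
│           │        │  └─ k *
│           │        └─ x
│           │           └─ x
│           │              └─ a
│           │                 └─ d *
│           │                    └─ v *
│           └─ c
│              └─ y
│                 └─ g *
└─ m
   └─ p
      └─ h *
Counting every labelled node above: 24.

24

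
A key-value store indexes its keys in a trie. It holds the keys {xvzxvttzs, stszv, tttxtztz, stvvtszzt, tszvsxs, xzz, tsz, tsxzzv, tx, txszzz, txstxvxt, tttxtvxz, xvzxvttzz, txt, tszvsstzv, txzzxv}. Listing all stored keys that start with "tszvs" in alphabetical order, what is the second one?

tszvsxs

Words with prefix "tszvs", in lexicographic order: "tszvsstzv", "tszvsxs"
Position 2: tszvsxs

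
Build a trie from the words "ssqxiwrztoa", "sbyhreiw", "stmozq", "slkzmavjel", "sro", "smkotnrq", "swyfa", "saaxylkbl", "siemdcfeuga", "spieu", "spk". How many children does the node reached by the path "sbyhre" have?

1

The children of the "sbyhre" node are the distinct next characters among strings starting with "sbyhre".
Characters that immediately follow "sbyhre" among the stored strings: {i}.
That node has 1 child edge.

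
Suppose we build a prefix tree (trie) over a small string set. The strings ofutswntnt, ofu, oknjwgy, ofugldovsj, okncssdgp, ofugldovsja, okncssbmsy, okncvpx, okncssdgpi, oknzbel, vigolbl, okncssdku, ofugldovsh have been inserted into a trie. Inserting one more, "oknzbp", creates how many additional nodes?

The longest prefix of "oknzbp" already in the trie is "oknzb" (length 5).
Each of the 1 remaining characters creates one node.

1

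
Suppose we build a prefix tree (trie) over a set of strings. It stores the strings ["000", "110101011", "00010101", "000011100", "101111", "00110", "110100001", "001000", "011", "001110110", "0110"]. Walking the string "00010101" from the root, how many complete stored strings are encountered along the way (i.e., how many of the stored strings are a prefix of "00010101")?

2

Check each prefix of "00010101" against the stored set — each match is an end-marker on the path.
Prefixes of the query that are stored words: "000", "00010101"
Count: 2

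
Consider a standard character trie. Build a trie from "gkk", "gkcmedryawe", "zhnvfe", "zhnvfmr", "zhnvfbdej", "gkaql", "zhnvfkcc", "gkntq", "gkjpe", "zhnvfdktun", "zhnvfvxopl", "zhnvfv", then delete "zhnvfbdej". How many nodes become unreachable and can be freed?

4

After clearing the end-marker at "zhnvfbdej", prune upward until reaching a node still needed by another word.
The suffix "bdej" (4 nodes) is used only by "zhnvfbdej"; the node for "zhnvf" still has the child "e", so pruning stops there.
Nodes removed: 4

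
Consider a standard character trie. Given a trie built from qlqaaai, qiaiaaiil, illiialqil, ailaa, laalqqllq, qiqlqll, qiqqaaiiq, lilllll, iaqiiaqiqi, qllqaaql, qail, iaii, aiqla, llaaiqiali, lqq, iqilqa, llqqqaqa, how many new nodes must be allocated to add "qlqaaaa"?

1

"qlqaaa" is already a path in the trie; the remaining "a" must be added.
New nodes needed: |"qlqaaaa"| − 6 = 7 − 6 = 1.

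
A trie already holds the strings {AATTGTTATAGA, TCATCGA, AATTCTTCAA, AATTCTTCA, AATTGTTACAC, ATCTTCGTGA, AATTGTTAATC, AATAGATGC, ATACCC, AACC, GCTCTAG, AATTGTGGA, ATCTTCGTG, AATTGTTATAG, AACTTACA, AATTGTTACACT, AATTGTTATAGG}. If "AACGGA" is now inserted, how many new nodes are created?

Walking "AACGGA" from the root, the first 3 characters ("AAC") follow existing edges; "G" is the first miss.
New nodes needed: |"AACGGA"| − 3 = 6 − 3 = 3.

3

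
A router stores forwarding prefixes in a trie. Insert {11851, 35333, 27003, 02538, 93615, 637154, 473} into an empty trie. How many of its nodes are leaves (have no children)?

7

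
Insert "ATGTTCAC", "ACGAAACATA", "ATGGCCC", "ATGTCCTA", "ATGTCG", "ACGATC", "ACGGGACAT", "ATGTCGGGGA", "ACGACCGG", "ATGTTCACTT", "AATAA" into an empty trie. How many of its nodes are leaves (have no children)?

9

Leaves are exactly the stored words that no other stored word extends.
Those words: "AATAA", "ACGAAACATA", "ACGACCGG", "ACGATC", "ACGGGACAT", "ATGGCCC", "ATGTCCTA", "ATGTCGGGGA", "ATGTTCACTT"
Leaf count: 9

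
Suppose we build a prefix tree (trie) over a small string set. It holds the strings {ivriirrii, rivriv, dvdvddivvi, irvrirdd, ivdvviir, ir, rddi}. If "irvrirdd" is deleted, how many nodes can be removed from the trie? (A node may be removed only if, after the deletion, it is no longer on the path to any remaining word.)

6

A node on "irvrirdd"'s path can go only if nothing else ends at it or branches off below it.
The suffix "vrirdd" (6 nodes) is used only by "irvrirdd"; "ir" is itself a stored word, so pruning stops there.
Nodes removed: 6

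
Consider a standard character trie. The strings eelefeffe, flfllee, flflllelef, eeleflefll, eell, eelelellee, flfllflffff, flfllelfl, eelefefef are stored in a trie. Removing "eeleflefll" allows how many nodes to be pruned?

Walk "eeleflefll" from the leaf back toward the root, removing each node that no remaining word uses.
The suffix "lefll" (5 nodes) is used only by "eeleflefll"; the node for "eelef" still has the child "e", so pruning stops there.
Nodes removed: 5

5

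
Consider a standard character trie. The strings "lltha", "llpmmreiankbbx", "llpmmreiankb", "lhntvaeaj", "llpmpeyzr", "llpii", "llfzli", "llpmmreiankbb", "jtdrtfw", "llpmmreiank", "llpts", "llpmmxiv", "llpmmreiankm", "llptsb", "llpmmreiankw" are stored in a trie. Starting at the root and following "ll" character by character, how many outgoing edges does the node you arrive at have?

3

Follow the path "ll" to its node, then look at its outgoing edges.
Distinct next characters after "ll": f, p, t.
That node has 3 child edges.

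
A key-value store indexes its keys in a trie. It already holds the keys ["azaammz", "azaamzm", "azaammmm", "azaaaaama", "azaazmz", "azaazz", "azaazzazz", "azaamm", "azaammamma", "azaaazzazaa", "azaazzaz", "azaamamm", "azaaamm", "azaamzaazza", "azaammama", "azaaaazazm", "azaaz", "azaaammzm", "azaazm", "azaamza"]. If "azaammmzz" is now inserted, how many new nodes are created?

Walking "azaammmzz" from the root, the first 7 characters ("azaammm") follow existing edges; "z" is the first miss.
Each of the 2 remaining characters creates one node.

2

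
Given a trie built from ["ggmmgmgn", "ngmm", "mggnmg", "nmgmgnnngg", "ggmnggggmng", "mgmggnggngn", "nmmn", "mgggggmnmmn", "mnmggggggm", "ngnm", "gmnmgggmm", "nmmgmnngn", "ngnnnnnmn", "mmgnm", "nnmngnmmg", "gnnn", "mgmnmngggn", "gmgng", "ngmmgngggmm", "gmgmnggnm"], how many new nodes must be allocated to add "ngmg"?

The longest prefix of "ngmg" already in the trie is "ngm" (length 3).
So 4 − 3 = 1 new nodes.

1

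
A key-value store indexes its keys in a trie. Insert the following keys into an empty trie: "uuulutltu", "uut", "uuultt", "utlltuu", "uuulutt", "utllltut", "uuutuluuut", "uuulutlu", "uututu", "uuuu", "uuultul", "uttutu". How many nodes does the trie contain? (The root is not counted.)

41

Trace insertions, counting only characters that open a new branch:
  "uuulutltu" → 9 new (u, u, u, l, u, t, l, t, u)
  "uut" → prefix "uu" already present; 1 new (t)
  "uuultt" → prefix "uuul" already present; 2 new (t, t)
  "utlltuu" → prefix "u" already present; 6 new (t, l, l, t, u, u)
  "uuulutt" → prefix "uuulut" already present; 1 new (t)
  "utllltut" → prefix "utll" already present; 4 new (l, t, u, t)
  "uuutuluuut" → prefix "uuu" already present; 7 new (t, u, l, u, u, u, t)
  "uuulutlu" → prefix "uuulutl" already present; 1 new (u)
  "uututu" → prefix "uut" already present; 3 new (u, t, u)
  "uuuu" → prefix "uuu" already present; 1 new (u)
  "uuultul" → prefix "uuult" already present; 2 new (u, l)
  "uttutu" → prefix "ut" already present; 4 new (t, u, t, u)
Total nodes = 9 + 1 + 2 + 6 + 1 + 4 + 7 + 1 + 3 + 1 + 2 + 4 = 41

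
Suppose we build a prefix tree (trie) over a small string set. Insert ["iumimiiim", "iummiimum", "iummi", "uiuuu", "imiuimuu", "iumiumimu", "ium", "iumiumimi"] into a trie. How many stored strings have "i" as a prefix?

7

Traverse to the node for "i", then collect every word in that subtree.
Words under "i": imiuimuu, ium, iumimiiim, iumiumimi, iumiumimu, iummi, iummiimum
Count: 7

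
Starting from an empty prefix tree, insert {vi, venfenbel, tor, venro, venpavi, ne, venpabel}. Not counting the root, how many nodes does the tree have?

24

For each word, the new-node count is its length minus the longest prefix already in the trie:
  "vi" → 2 new (v, i)
  "venfenbel" → prefix "v" already present; 8 new (e, n, f, e, n, b, e, l)
  "tor" → 3 new (t, o, r)
  "venro" → prefix "ven" already present; 2 new (r, o)
  "venpavi" → prefix "ven" already present; 4 new (p, a, v, i)
  "ne" → 2 new (n, e)
  "venpabel" → prefix "venpa" already present; 3 new (b, e, l)
Total nodes = 2 + 8 + 3 + 2 + 4 + 2 + 3 = 24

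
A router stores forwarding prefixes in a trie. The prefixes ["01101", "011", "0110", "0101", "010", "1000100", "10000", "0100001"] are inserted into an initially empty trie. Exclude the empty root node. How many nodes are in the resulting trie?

For each word, the new-node count is its length minus the longest prefix already in the trie:
  "01101" → 5 new (0, 1, 1, 0, 1)
  "011" → prefix "011" already present; 0 new (none)
  "0110" → prefix "0110" already present; 0 new (none)
  "0101" → prefix "01" already present; 2 new (0, 1)
  "010" → prefix "010" already present; 0 new (none)
  "1000100" → 7 new (1, 0, 0, 0, 1, 0, 0)
  "10000" → prefix "1000" already present; 1 new (0)
  "0100001" → prefix "010" already present; 4 new (0, 0, 0, 1)
Total nodes = 5 + 0 + 0 + 2 + 0 + 7 + 1 + 4 = 19

19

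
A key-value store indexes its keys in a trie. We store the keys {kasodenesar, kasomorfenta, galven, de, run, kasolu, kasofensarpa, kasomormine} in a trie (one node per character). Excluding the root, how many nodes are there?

Count nodes per top-level branch (shared prefixes stored once):
  'd'-branch (de): 2 nodes
  'g'-branch (galven): 6 nodes
  'k'-branch (kasodenesar, kasofensarpa, kasolu, kasomorfenta, kasomormine): 33 nodes
  'r'-branch (run): 3 nodes
Sum: 44

44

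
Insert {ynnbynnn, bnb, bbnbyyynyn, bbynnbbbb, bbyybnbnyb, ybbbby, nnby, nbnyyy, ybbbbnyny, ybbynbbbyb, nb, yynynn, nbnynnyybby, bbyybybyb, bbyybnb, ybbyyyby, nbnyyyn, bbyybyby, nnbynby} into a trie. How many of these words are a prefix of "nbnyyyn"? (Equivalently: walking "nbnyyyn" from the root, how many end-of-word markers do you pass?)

3

Walk "nbnyyyn" from the root; an end-of-word marker is hit whenever a stored word is a prefix of "nbnyyyn".
Prefixes of the query that are stored words: "nb", "nbnyyy", "nbnyyyn"
Count: 3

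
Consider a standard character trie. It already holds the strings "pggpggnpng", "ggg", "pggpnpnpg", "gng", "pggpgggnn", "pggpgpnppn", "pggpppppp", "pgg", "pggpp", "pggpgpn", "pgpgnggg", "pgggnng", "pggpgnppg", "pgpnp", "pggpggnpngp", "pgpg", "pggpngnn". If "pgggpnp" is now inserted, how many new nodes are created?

3

Walking "pgggpnp" from the root, the first 4 characters ("pggg") follow existing edges; "p" is the first miss.
New nodes needed: |"pgggpnp"| − 4 = 7 − 4 = 3.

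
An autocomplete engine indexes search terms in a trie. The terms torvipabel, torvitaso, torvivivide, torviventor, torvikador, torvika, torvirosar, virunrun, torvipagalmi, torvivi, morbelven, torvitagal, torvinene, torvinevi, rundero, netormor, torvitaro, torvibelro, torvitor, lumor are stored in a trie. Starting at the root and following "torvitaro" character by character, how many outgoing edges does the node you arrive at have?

0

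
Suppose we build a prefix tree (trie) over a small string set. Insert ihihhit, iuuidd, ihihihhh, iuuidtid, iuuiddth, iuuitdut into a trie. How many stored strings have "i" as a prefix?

Traverse to the node for "i", then collect every word in that subtree.
Matches: "ihihhit", "ihihihhh", "iuuidd", "iuuiddth", "iuuidtid", "iuuitdut"
Count: 6

6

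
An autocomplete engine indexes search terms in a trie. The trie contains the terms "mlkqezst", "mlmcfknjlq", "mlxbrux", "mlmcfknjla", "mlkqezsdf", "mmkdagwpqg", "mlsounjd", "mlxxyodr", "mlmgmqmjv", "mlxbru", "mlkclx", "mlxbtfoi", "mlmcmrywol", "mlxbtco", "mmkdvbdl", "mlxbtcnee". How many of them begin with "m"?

16

Walk to "m"; the words in its subtree are exactly those with that prefix.
Words under "m": mlkclx, mlkqezsdf, mlkqezst, mlmcfknjla, mlmcfknjlq, mlmcmrywol, mlmgmqmjv, mlsounjd, mlxbru, mlxbrux, mlxbtcnee, mlxbtco, mlxbtfoi, mlxxyodr, mmkdagwpqg, mmkdvbdl
Count: 16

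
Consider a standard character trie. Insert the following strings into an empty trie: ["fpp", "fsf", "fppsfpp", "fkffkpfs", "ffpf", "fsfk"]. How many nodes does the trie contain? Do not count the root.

20

Count nodes per top-level branch (shared prefixes stored once):
  'f'-branch (ffpf, fkffkpfs, fpp, fppsfpp, fsf, fsfk): 20 nodes
Sum: 20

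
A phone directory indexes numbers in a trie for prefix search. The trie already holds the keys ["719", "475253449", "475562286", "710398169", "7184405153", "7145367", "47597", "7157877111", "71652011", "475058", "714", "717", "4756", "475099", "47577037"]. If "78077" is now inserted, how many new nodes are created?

4

Walking "78077" from the root, the first 1 characters ("7") follow existing edges; "8" is the first miss.
New nodes needed: |"78077"| − 1 = 5 − 1 = 4.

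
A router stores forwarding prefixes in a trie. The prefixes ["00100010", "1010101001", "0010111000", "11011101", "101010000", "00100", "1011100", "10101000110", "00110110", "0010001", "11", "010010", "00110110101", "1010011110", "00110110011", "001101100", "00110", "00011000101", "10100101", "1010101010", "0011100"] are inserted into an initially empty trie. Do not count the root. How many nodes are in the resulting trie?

79

Trace insertions, counting only characters that open a new branch:
  "00100010" → 8 new (0, 0, 1, 0, 0, 0, 1, 0)
  "1010101001" → 10 new (1, 0, 1, 0, 1, 0, 1, 0, 0, 1)
  "0010111000" → prefix "0010" already present; 6 new (1, 1, 1, 0, 0, 0)
  "11011101" → prefix "1" already present; 7 new (1, 0, 1, 1, 1, 0, 1)
  "101010000" → prefix "101010" already present; 3 new (0, 0, 0)
  "00100" → prefix "00100" already present; 0 new (none)
  "1011100" → prefix "101" already present; 4 new (1, 1, 0, 0)
  "10101000110" → prefix "10101000" already present; 3 new (1, 1, 0)
  "00110110" → prefix "001" already present; 5 new (1, 0, 1, 1, 0)
  "0010001" → prefix "0010001" already present; 0 new (none)
  "11" → prefix "11" already present; 0 new (none)
  "010010" → prefix "0" already present; 5 new (1, 0, 0, 1, 0)
  "00110110101" → prefix "00110110" already present; 3 new (1, 0, 1)
  "1010011110" → prefix "1010" already present; 6 new (0, 1, 1, 1, 1, 0)
  "00110110011" → prefix "00110110" already present; 3 new (0, 1, 1)
  "001101100" → prefix "001101100" already present; 0 new (none)
  "00110" → prefix "00110" already present; 0 new (none)
  "00011000101" → prefix "00" already present; 9 new (0, 1, 1, 0, 0, 0, 1, 0, 1)
  "10100101" → prefix "101001" already present; 2 new (0, 1)
  "1010101010" → prefix "10101010" already present; 2 new (1, 0)
  "0011100" → prefix "0011" already present; 3 new (1, 0, 0)
Total nodes = 8 + 10 + 6 + 7 + 3 + 0 + 4 + 3 + 5 + 0 + 0 + 5 + 3 + 6 + 3 + 0 + 0 + 9 + 2 + 2 + 3 = 79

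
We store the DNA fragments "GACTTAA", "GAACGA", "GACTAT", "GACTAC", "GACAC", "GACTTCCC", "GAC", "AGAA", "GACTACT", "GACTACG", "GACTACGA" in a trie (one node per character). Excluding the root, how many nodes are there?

26

Count nodes per top-level branch (shared prefixes stored once):
  'A'-branch (AGAA): 4 nodes
  'G'-branch (GAACGA, GAC, GACAC, GACTAC, GACTACG, GACTACGA, GACTACT, GACTAT, GACTTAA, GACTTCCC): 22 nodes
Sum: 26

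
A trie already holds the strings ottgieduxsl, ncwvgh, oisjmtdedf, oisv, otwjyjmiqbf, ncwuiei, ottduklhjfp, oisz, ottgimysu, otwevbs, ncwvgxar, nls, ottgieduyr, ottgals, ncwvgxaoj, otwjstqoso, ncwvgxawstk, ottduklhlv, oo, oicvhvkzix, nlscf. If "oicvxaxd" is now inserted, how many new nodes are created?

"oicv" is already a path in the trie; the remaining "xaxd" must be added.
New nodes needed: |"oicvxaxd"| − 4 = 8 − 4 = 4.

4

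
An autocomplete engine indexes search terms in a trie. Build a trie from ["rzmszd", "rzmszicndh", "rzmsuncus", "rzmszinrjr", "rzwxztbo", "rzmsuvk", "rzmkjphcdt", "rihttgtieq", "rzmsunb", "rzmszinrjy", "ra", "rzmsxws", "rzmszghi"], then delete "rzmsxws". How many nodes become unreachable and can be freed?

After clearing the end-marker at "rzmsxws", prune upward until reaching a node still needed by another word.
The suffix "xws" (3 nodes) is used only by "rzmsxws"; the node for "rzms" still has the child "z", so pruning stops there.
Nodes removed: 3

3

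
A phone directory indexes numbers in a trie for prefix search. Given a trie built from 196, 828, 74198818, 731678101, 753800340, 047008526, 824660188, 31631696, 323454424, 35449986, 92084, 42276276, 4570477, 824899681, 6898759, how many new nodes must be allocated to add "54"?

2

"54" shares no prefix with any stored word, so all 2 characters open new nodes.
2 − 0 = 2 new nodes.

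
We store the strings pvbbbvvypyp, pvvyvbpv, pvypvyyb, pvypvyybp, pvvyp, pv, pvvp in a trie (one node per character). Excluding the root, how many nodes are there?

Count nodes per top-level branch (shared prefixes stored once):
  'p'-branch (pv, pvbbbvvypyp, pvvp, pvvyp, pvvyvbpv, pvypvyyb, pvypvyybp): 26 nodes
Sum: 26

26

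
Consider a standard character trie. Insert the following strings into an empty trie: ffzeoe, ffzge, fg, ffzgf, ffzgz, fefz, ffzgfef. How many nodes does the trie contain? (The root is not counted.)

Trie structure (* marks end of a word):
(root)
└─ f
   ├─ e
   │  └─ f
   │     └─ z *
   ├─ f
   │  └─ z
   │     ├─ e
   │     │  └─ o
   │     │     └─ e *
   │     └─ g
   │        ├─ e *
   │        ├─ f *
   │        │  └─ e
   │        │     └─ f *
   │        └─ z *
   └─ g *
Counting every labelled node above: 16.

16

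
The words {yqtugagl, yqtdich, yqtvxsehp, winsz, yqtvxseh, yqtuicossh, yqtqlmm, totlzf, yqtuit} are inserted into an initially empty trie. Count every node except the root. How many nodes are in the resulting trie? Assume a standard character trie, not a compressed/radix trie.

For each word, the new-node count is its length minus the longest prefix already in the trie:
  "yqtugagl" → 8 new (y, q, t, u, g, a, g, l)
  "yqtdich" → prefix "yqt" already present; 4 new (d, i, c, h)
  "yqtvxsehp" → prefix "yqt" already present; 6 new (v, x, s, e, h, p)
  "winsz" → 5 new (w, i, n, s, z)
  "yqtvxseh" → prefix "yqtvxseh" already present; 0 new (none)
  "yqtuicossh" → prefix "yqtu" already present; 6 new (i, c, o, s, s, h)
  "yqtqlmm" → prefix "yqt" already present; 4 new (q, l, m, m)
  "totlzf" → 6 new (t, o, t, l, z, f)
  "yqtuit" → prefix "yqtui" already present; 1 new (t)
Total nodes = 8 + 4 + 6 + 5 + 0 + 6 + 4 + 6 + 1 = 40

40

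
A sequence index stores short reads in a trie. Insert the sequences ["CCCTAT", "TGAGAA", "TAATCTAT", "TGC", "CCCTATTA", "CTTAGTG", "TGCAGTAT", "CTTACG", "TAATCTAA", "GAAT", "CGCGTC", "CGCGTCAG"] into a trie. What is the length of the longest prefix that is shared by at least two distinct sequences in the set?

7

Equivalently: take the maximum, over all pairs, of their longest common prefix length.
"TAATCTAA" and "TAATCTAT" agree on "TAATCTA" (7 characters) before diverging; nothing deeper is shared.
Longest shared-prefix length: 7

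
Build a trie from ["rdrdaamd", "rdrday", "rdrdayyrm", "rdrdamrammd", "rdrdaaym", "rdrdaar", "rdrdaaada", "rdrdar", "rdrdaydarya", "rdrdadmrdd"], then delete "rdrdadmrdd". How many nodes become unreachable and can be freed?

5

Walk "rdrdadmrdd" from the leaf back toward the root, removing each node that no remaining word uses.
The suffix "dmrdd" (5 nodes) is used only by "rdrdadmrdd"; the node for "rdrda" still has the child "a", so pruning stops there.
Nodes removed: 5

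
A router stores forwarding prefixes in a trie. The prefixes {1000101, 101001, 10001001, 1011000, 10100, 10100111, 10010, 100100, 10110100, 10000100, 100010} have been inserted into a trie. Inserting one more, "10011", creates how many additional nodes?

"1001" is already a path in the trie; the remaining "1" must be added.
Each of the 1 remaining characters creates one node.

1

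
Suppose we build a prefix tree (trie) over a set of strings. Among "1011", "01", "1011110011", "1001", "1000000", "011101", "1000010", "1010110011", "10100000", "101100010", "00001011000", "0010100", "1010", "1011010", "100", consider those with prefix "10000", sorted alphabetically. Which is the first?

DFS of the "10000" subtree visits, in order: "1000000", "1000010"
Position 1: 1000000

1000000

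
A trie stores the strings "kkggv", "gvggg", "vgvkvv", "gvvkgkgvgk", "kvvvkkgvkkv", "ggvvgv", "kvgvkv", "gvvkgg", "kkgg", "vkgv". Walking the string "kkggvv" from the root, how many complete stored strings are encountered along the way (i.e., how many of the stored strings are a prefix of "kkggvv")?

2

Walk "kkggvv" from the root; an end-of-word marker is hit whenever a stored word is a prefix of "kkggvv".
Prefixes of the query that are stored words: "kkgg", "kkggv"
Count: 2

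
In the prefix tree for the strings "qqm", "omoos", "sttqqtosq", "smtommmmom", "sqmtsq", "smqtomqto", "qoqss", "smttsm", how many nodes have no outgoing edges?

8

Leaves are exactly the stored words that no other stored word extends.
Those words: "omoos", "qoqss", "qqm", "smqtomqto", "smtommmmom", "smttsm", "sqmtsq", "sttqqtosq"
Leaf count: 8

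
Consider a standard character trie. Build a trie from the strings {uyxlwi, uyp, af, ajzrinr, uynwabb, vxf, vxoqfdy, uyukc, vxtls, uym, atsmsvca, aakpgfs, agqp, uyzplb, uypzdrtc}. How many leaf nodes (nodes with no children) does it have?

14

A leaf is a node with no children — equivalently, the end of a word that is not a proper prefix of any other stored word.
Those words: "aakpgfs", "af", "agqp", "ajzrinr", "atsmsvca", "uym", "uynwabb", "uypzdrtc", "uyukc", "uyxlwi", "uyzplb", "vxf", "vxoqfdy", "vxtls"
Leaf count: 14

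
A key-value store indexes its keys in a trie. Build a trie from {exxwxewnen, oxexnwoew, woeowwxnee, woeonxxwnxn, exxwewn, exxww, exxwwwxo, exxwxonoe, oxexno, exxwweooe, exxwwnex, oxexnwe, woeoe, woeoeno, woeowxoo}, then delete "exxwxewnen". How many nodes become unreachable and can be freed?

5

Walk "exxwxewnen" from the leaf back toward the root, removing each node that no remaining word uses.
The suffix "ewnen" (5 nodes) is used only by "exxwxewnen"; the node for "exxwx" still has the child "o", so pruning stops there.
Nodes removed: 5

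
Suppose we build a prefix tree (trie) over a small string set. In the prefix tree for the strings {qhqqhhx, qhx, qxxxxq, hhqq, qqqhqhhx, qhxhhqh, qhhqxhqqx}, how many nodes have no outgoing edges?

6

A leaf is a node with no children — equivalently, the end of a word that is not a proper prefix of any other stored word.
Those words: "hhqq", "qhhqxhqqx", "qhqqhhx", "qhxhhqh", "qqqhqhhx", "qxxxxq"
Leaf count: 6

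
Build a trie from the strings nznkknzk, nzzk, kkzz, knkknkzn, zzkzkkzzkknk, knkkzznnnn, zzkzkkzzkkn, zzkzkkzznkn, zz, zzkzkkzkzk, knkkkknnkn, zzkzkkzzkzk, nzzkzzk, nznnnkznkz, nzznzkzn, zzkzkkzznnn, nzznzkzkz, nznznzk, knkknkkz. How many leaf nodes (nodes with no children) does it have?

16

A leaf is a node with no children — equivalently, the end of a word that is not a proper prefix of any other stored word.
Those words: "kkzz", "knkkkknnkn", "knkknkkz", "knkknkzn", "knkkzznnnn", "nznkknzk", "nznnnkznkz", "nznznzk", "nzzkzzk", "nzznzkzkz", "nzznzkzn", "zzkzkkzkzk", "zzkzkkzzkknk", "zzkzkkzzkzk", "zzkzkkzznkn", "zzkzkkzznnn"
Leaf count: 16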